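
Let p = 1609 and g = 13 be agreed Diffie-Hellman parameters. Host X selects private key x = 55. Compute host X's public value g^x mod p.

Public value = 13^55 mod 1609.
13^1 ≡ 13 (mod 1609)
13^2 = (13^1)^2 ≡ 13^2 = 169 ≡ 169 (mod 1609)
13^4 = (13^2)^2 ≡ 169^2 = 28561 ≡ 1208 (mod 1609)
13^8 = (13^4)^2 ≡ 1208^2 = 1459264 ≡ 1510 (mod 1609)
13^16 = (13^8)^2 ≡ 1510^2 = 2280100 ≡ 147 (mod 1609)
13^32 = (13^16)^2 ≡ 147^2 = 21609 ≡ 692 (mod 1609)
13^55 = 13^32 · 13^16 · 13^4 · 13^2 · 13^1 ≡ 692 · 147 · 1208 · 169 · 13 ≡ 128 (mod 1609).

128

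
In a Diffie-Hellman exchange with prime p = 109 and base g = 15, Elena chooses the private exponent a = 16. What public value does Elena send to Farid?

Public value = 15^{16} \pmod{109}.
15^1 ≡ 15 (mod 109)
15^2 = (15^1)^2 ≡ 15^2 = 225 ≡ 7 (mod 109)
15^4 = (15^2)^2 ≡ 7^2 = 49 ≡ 49 (mod 109)
15^8 = (15^4)^2 ≡ 49^2 = 2401 ≡ 3 (mod 109)
15^16 = (15^8)^2 ≡ 3^2 = 9 ≡ 9 (mod 109)

9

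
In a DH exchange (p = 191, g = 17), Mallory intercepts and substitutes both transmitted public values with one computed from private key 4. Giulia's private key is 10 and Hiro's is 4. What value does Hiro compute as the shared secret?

Hiro receives Mallory's public value M = 17^4 mod 191 instead of the honest one.
17^1 ≡ 17 (mod 191)
17^2 = (17^1)^2 ≡ 17^2 = 289 ≡ 98 (mod 191)
17^4 = (17^2)^2 ≡ 98^2 = 9604 ≡ 54 (mod 191)
So M = 54. Hiro computes K = M^4 mod 191.
54^1 ≡ 54 (mod 191)
54^2 = (54^1)^2 ≡ 54^2 = 2916 ≡ 51 (mod 191)
54^4 = (54^2)^2 ≡ 51^2 = 2601 ≡ 118 (mod 191)

118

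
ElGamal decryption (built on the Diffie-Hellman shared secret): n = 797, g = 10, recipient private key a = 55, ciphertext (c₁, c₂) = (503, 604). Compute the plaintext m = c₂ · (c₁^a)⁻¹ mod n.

Shared mask s = c₁^a mod n = 503^55 mod 797.
503^1 ≡ 503 (mod 797)
503^2 = (503^1)^2 ≡ 503^2 = 253009 ≡ 360 (mod 797)
503^4 = (503^2)^2 ≡ 360^2 = 129600 ≡ 486 (mod 797)
503^8 = (503^4)^2 ≡ 486^2 = 236196 ≡ 284 (mod 797)
503^16 = (503^8)^2 ≡ 284^2 = 80656 ≡ 159 (mod 797)
503^32 = (503^16)^2 ≡ 159^2 = 25281 ≡ 574 (mod 797)
503^55 = 503^32 · 503^16 · 503^4 · 503^2 · 503^1 ≡ 574 · 159 · 486 · 360 · 503 ≡ 533 (mod 797).
So s = 533; s⁻¹ ≡ 160 (mod 797).
m = c₂ · s⁻¹ mod 797 = 604 · 160 mod 797 = 203.

203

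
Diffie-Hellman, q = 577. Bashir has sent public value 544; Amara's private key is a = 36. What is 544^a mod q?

186

Shared key K = 544^36 mod 577.
544^1 ≡ 544 (mod 577)
544^2 = (544^1)^2 ≡ 544^2 = 295936 ≡ 512 (mod 577)
544^4 = (544^2)^2 ≡ 512^2 = 262144 ≡ 186 (mod 577)
544^8 = (544^4)^2 ≡ 186^2 = 34596 ≡ 553 (mod 577)
544^16 = (544^8)^2 ≡ 553^2 = 305809 ≡ 576 (mod 577)
544^32 = (544^16)^2 ≡ 576^2 = 331776 ≡ 1 (mod 577)
544^36 = 544^32 · 544^4 ≡ 1 · 186 ≡ 186 (mod 577).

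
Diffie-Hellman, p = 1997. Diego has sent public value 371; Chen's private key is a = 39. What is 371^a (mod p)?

Shared key K = 371^39 mod 1997.
371^1 ≡ 371 (mod 1997)
371^2 = (371^1)^2 ≡ 371^2 = 137641 ≡ 1845 (mod 1997)
371^4 = (371^2)^2 ≡ 1845^2 = 3404025 ≡ 1137 (mod 1997)
371^8 = (371^4)^2 ≡ 1137^2 = 1292769 ≡ 710 (mod 1997)
371^16 = (371^8)^2 ≡ 710^2 = 504100 ≡ 856 (mod 1997)
371^32 = (371^16)^2 ≡ 856^2 = 732736 ≡ 1834 (mod 1997)
371^39 = 371^32 · 371^4 · 371^2 · 371^1 ≡ 1834 · 1137 · 1845 · 371 ≡ 81 (mod 1997).

81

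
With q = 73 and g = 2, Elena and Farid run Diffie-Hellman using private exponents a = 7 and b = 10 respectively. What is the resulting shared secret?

Farid sends B = g^b mod q = 2^10 mod 73.
2^1 ≡ 2 (mod 73)
2^2 = (2^1)^2 ≡ 2^2 = 4 ≡ 4 (mod 73)
2^4 = (2^2)^2 ≡ 4^2 = 16 ≡ 16 (mod 73)
2^8 = (2^4)^2 ≡ 16^2 = 256 ≡ 37 (mod 73)
2^10 = 2^8 · 2^2 ≡ 37 · 4 ≡ 2 (mod 73).
So B = 2. Elena then computes K = B^a mod q = 2^7 mod 73.
2^1 ≡ 2 (mod 73)
2^2 = (2^1)^2 ≡ 2^2 = 4 ≡ 4 (mod 73)
2^4 = (2^2)^2 ≡ 4^2 = 16 ≡ 16 (mod 73)
2^7 = 2^4 · 2^2 · 2^1 ≡ 16 · 4 · 2 ≡ 55 (mod 73).

55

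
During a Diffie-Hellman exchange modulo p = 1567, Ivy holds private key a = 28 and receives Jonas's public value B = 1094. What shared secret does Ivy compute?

540

Shared key K = 1094^28 mod 1567.
1094^1 ≡ 1094 (mod 1567)
1094^2 = (1094^1)^2 ≡ 1094^2 = 1196836 ≡ 1215 (mod 1567)
1094^4 = (1094^2)^2 ≡ 1215^2 = 1476225 ≡ 111 (mod 1567)
1094^8 = (1094^4)^2 ≡ 111^2 = 12321 ≡ 1352 (mod 1567)
1094^16 = (1094^8)^2 ≡ 1352^2 = 1827904 ≡ 782 (mod 1567)
1094^28 = 1094^16 · 1094^8 · 1094^4 ≡ 782 · 1352 · 111 ≡ 540 (mod 1567).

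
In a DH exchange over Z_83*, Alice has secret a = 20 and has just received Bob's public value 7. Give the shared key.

Shared key K = 7^20 mod 83.
7^1 ≡ 7 (mod 83)
7^2 = (7^1)^2 ≡ 7^2 = 49 ≡ 49 (mod 83)
7^4 = (7^2)^2 ≡ 49^2 = 2401 ≡ 77 (mod 83)
7^8 = (7^4)^2 ≡ 77^2 = 5929 ≡ 36 (mod 83)
7^16 = (7^8)^2 ≡ 36^2 = 1296 ≡ 51 (mod 83)
7^20 = 7^16 · 7^4 ≡ 51 · 77 ≡ 26 (mod 83).

26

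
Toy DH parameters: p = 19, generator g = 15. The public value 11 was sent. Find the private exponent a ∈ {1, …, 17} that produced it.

6

Try successive powers of 15 modulo 19:
15^1 ≡ 15
15^2 ≡ 16
15^3 ≡ 12
15^4 ≡ 9
15^5 ≡ 2
15^6 ≡ 11
Found: a = 6.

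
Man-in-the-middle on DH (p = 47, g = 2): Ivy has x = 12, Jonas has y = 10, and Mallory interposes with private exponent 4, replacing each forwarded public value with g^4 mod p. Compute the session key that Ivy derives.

4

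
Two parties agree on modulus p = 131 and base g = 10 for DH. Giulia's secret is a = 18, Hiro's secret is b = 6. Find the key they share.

64

Hiro sends B = g^b mod p = 10^6 mod 131.
10^1 ≡ 10 (mod 131)
10^2 = (10^1)^2 ≡ 10^2 = 100 ≡ 100 (mod 131)
10^4 = (10^2)^2 ≡ 100^2 = 10000 ≡ 44 (mod 131)
10^6 = 10^4 · 10^2 ≡ 44 · 100 ≡ 77 (mod 131).
So B = 77. Giulia then computes K = B^a mod p = 77^18 mod 131.
77^1 ≡ 77 (mod 131)
77^2 = (77^1)^2 ≡ 77^2 = 5929 ≡ 34 (mod 131)
77^4 = (77^2)^2 ≡ 34^2 = 1156 ≡ 108 (mod 131)
77^8 = (77^4)^2 ≡ 108^2 = 11664 ≡ 5 (mod 131)
77^16 = (77^8)^2 ≡ 5^2 = 25 ≡ 25 (mod 131)
77^18 = 77^16 · 77^2 ≡ 25 · 34 ≡ 64 (mod 131).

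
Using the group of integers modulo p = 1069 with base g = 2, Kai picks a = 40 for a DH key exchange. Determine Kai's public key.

1010

Public value = 2^40 mod 1069.
2^1 ≡ 2 (mod 1069)
2^2 = (2^1)^2 ≡ 2^2 = 4 ≡ 4 (mod 1069)
2^4 = (2^2)^2 ≡ 4^2 = 16 ≡ 16 (mod 1069)
2^8 = (2^4)^2 ≡ 16^2 = 256 ≡ 256 (mod 1069)
2^16 = (2^8)^2 ≡ 256^2 = 65536 ≡ 327 (mod 1069)
2^32 = (2^16)^2 ≡ 327^2 = 106929 ≡ 29 (mod 1069)
2^40 = 2^32 · 2^8 ≡ 29 · 256 ≡ 1010 (mod 1069).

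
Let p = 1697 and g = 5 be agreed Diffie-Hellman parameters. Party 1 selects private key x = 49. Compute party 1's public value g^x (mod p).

877

Public value = 5^49 (mod 1697).
5^1 ≡ 5 (mod 1697)
5^2 = (5^1)^2 ≡ 5^2 = 25 ≡ 25 (mod 1697)
5^4 = (5^2)^2 ≡ 25^2 = 625 ≡ 625 (mod 1697)
5^8 = (5^4)^2 ≡ 625^2 = 390625 ≡ 315 (mod 1697)
5^16 = (5^8)^2 ≡ 315^2 = 99225 ≡ 799 (mod 1697)
5^32 = (5^16)^2 ≡ 799^2 = 638401 ≡ 329 (mod 1697)
5^49 = 5^32 · 5^16 · 5^1 ≡ 329 · 799 · 5 ≡ 877 (mod 1697).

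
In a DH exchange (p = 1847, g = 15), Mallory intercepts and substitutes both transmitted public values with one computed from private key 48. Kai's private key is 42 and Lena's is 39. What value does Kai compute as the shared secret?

962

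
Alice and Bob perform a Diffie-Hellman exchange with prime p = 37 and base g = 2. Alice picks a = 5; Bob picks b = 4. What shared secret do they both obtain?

33

Alice sends A = g^a mod p = 2^5 mod 37.
2^1 ≡ 2 (mod 37)
2^2 = (2^1)^2 ≡ 2^2 = 4 ≡ 4 (mod 37)
2^4 = (2^2)^2 ≡ 4^2 = 16 ≡ 16 (mod 37)
2^5 = 2^4 · 2^1 ≡ 16 · 2 ≡ 32 (mod 37).
So A = 32. Bob then computes K = A^b mod p = 32^4 mod 37.
32^1 ≡ 32 (mod 37)
32^2 = (32^1)^2 ≡ 32^2 = 1024 ≡ 25 (mod 37)
32^4 = (32^2)^2 ≡ 25^2 = 625 ≡ 33 (mod 37)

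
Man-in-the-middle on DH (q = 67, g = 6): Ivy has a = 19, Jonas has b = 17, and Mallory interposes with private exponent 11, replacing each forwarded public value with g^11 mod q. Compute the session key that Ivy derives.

29

Ivy receives Mallory's public value M = 6^11 mod 67 instead of the honest one.
6^1 ≡ 6 (mod 67)
6^2 = (6^1)^2 ≡ 6^2 = 36 ≡ 36 (mod 67)
6^4 = (6^2)^2 ≡ 36^2 = 1296 ≡ 23 (mod 67)
6^8 = (6^4)^2 ≡ 23^2 = 529 ≡ 60 (mod 67)
6^11 = 6^8 · 6^2 · 6^1 ≡ 60 · 36 · 6 ≡ 29 (mod 67).
So M = 29. Ivy computes K = M^19 mod 67.
29^1 ≡ 29 (mod 67)
29^2 = (29^1)^2 ≡ 29^2 = 841 ≡ 37 (mod 67)
29^4 = (29^2)^2 ≡ 37^2 = 1369 ≡ 29 (mod 67)
29^8 = (29^4)^2 ≡ 29^2 = 841 ≡ 37 (mod 67)
29^16 = (29^8)^2 ≡ 37^2 = 1369 ≡ 29 (mod 67)
29^19 = 29^16 · 29^2 · 29^1 ≡ 29 · 37 · 29 ≡ 29 (mod 67).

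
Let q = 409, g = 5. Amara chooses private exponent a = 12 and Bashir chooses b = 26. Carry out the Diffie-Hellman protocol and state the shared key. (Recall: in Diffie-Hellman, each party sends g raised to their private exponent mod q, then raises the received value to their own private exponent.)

Amara sends A = g^a mod q = 5^12 mod 409.
5^1 ≡ 5 (mod 409)
5^2 = (5^1)^2 ≡ 5^2 = 25 ≡ 25 (mod 409)
5^4 = (5^2)^2 ≡ 25^2 = 625 ≡ 216 (mod 409)
5^8 = (5^4)^2 ≡ 216^2 = 46656 ≡ 30 (mod 409)
5^12 = 5^8 · 5^4 ≡ 30 · 216 ≡ 345 (mod 409).
So A = 345. Bashir then computes K = A^b mod q = 345^26 mod 409.
345^1 ≡ 345 (mod 409)
345^2 = (345^1)^2 ≡ 345^2 = 119025 ≡ 6 (mod 409)
345^4 = (345^2)^2 ≡ 6^2 = 36 ≡ 36 (mod 409)
345^8 = (345^4)^2 ≡ 36^2 = 1296 ≡ 69 (mod 409)
345^16 = (345^8)^2 ≡ 69^2 = 4761 ≡ 262 (mod 409)
345^26 = 345^16 · 345^8 · 345^2 ≡ 262 · 69 · 6 ≡ 83 (mod 409).

83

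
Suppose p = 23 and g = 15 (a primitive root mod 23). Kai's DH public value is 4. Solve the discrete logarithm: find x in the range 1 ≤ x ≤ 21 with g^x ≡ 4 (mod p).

8

Try successive powers of 15 modulo 23:
15^1 ≡ 15
15^2 ≡ 18
15^3 ≡ 17
15^4 ≡ 2
15^5 ≡ 7
15^6 ≡ 13
15^7 ≡ 11
15^8 ≡ 4
Found: x = 8.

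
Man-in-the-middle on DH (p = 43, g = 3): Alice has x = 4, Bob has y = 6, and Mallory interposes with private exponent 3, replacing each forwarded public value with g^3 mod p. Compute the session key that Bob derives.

Bob receives Mallory's public value M = 3^3 mod 43 instead of the honest one.
3^1 ≡ 3 (mod 43)
3^2 = (3^1)^2 ≡ 3^2 = 9 ≡ 9 (mod 43)
3^3 = 3^2 · 3^1 ≡ 9 · 3 ≡ 27 (mod 43).
So M = 27. Bob computes K = M^6 mod 43.
27^1 ≡ 27 (mod 43)
27^2 = (27^1)^2 ≡ 27^2 = 729 ≡ 41 (mod 43)
27^4 = (27^2)^2 ≡ 41^2 = 1681 ≡ 4 (mod 43)
27^6 = 27^4 · 27^2 ≡ 4 · 41 ≡ 35 (mod 43).

35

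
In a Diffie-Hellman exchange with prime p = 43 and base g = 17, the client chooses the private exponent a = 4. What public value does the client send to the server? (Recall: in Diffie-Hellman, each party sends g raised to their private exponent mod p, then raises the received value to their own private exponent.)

15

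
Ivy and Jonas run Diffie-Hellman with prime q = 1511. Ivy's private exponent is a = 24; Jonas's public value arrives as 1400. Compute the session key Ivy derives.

850

Shared key K = 1400^24 mod 1511.
1400^1 ≡ 1400 (mod 1511)
1400^2 = (1400^1)^2 ≡ 1400^2 = 1960000 ≡ 233 (mod 1511)
1400^4 = (1400^2)^2 ≡ 233^2 = 54289 ≡ 1404 (mod 1511)
1400^8 = (1400^4)^2 ≡ 1404^2 = 1971216 ≡ 872 (mod 1511)
1400^16 = (1400^8)^2 ≡ 872^2 = 760384 ≡ 351 (mod 1511)
1400^24 = 1400^16 · 1400^8 ≡ 351 · 872 ≡ 850 (mod 1511).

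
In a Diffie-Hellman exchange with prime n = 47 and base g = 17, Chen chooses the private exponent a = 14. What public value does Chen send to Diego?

Public value = 17^14 mod 47.
17^1 ≡ 17 (mod 47)
17^2 = (17^1)^2 ≡ 17^2 = 289 ≡ 7 (mod 47)
17^4 = (17^2)^2 ≡ 7^2 = 49 ≡ 2 (mod 47)
17^8 = (17^4)^2 ≡ 2^2 = 4 ≡ 4 (mod 47)
17^14 = 17^8 · 17^4 · 17^2 ≡ 4 · 2 · 7 ≡ 9 (mod 47).

9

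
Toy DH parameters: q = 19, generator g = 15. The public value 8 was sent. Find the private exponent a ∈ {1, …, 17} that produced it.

Try successive powers of 15 modulo 19:
15^1 ≡ 15
15^2 ≡ 16
15^3 ≡ 12
15^4 ≡ 9
15^5 ≡ 2
15^6 ≡ 11
15^7 ≡ 13
15^8 ≡ 5
15^9 ≡ 18
15^10 ≡ 4
15^11 ≡ 3
15^12 ≡ 7
15^13 ≡ 10
15^14 ≡ 17
15^15 ≡ 8
Found: a = 15.

15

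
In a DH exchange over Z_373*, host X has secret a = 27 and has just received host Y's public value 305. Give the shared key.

Shared key K = 305^27 mod 373.
305^1 ≡ 305 (mod 373)
305^2 = (305^1)^2 ≡ 305^2 = 93025 ≡ 148 (mod 373)
305^4 = (305^2)^2 ≡ 148^2 = 21904 ≡ 270 (mod 373)
305^8 = (305^4)^2 ≡ 270^2 = 72900 ≡ 165 (mod 373)
305^16 = (305^8)^2 ≡ 165^2 = 27225 ≡ 369 (mod 373)
305^27 = 305^16 · 305^8 · 305^2 · 305^1 ≡ 369 · 165 · 148 · 305 ≡ 229 (mod 373).

229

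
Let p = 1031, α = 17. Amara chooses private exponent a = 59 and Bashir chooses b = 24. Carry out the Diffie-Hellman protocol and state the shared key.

764

Bashir sends B = α^b mod p = 17^24 mod 1031.
17^1 ≡ 17 (mod 1031)
17^2 = (17^1)^2 ≡ 17^2 = 289 ≡ 289 (mod 1031)
17^4 = (17^2)^2 ≡ 289^2 = 83521 ≡ 10 (mod 1031)
17^8 = (17^4)^2 ≡ 10^2 = 100 ≡ 100 (mod 1031)
17^16 = (17^8)^2 ≡ 100^2 = 10000 ≡ 721 (mod 1031)
17^24 = 17^16 · 17^8 ≡ 721 · 100 ≡ 961 (mod 1031).
So B = 961. Amara then computes K = B^a mod p = 961^59 mod 1031.
961^1 ≡ 961 (mod 1031)
961^2 = (961^1)^2 ≡ 961^2 = 923521 ≡ 776 (mod 1031)
961^4 = (961^2)^2 ≡ 776^2 = 602176 ≡ 72 (mod 1031)
961^8 = (961^4)^2 ≡ 72^2 = 5184 ≡ 29 (mod 1031)
961^16 = (961^8)^2 ≡ 29^2 = 841 ≡ 841 (mod 1031)
961^32 = (961^16)^2 ≡ 841^2 = 707281 ≡ 15 (mod 1031)
961^59 = 961^32 · 961^16 · 961^8 · 961^2 · 961^1 ≡ 15 · 841 · 29 · 776 · 961 ≡ 764 (mod 1031).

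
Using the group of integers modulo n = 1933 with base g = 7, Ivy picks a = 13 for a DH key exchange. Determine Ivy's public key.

756

Public value = 7^{13} \pmod{1933}.
7^1 ≡ 7 (mod 1933)
7^2 = (7^1)^2 ≡ 7^2 = 49 ≡ 49 (mod 1933)
7^4 = (7^2)^2 ≡ 49^2 = 2401 ≡ 468 (mod 1933)
7^8 = (7^4)^2 ≡ 468^2 = 219024 ≡ 595 (mod 1933)
7^13 = 7^8 · 7^4 · 7^1 ≡ 595 · 468 · 7 ≡ 756 (mod 1933).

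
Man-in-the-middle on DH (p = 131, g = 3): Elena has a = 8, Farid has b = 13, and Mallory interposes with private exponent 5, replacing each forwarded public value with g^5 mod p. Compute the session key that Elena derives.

52

Elena receives Mallory's public value M = 3^5 mod 131 instead of the honest one.
3^1 ≡ 3 (mod 131)
3^2 = (3^1)^2 ≡ 3^2 = 9 ≡ 9 (mod 131)
3^4 = (3^2)^2 ≡ 9^2 = 81 ≡ 81 (mod 131)
3^5 = 3^4 · 3^1 ≡ 81 · 3 ≡ 112 (mod 131).
So M = 112. Elena computes K = M^8 mod 131.
112^1 ≡ 112 (mod 131)
112^2 = (112^1)^2 ≡ 112^2 = 12544 ≡ 99 (mod 131)
112^4 = (112^2)^2 ≡ 99^2 = 9801 ≡ 107 (mod 131)
112^8 = (112^4)^2 ≡ 107^2 = 11449 ≡ 52 (mod 131)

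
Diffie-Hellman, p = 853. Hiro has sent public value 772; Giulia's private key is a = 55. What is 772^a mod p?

Shared key K = 772^55 mod 853.
772^1 ≡ 772 (mod 853)
772^2 = (772^1)^2 ≡ 772^2 = 595984 ≡ 590 (mod 853)
772^4 = (772^2)^2 ≡ 590^2 = 348100 ≡ 76 (mod 853)
772^8 = (772^4)^2 ≡ 76^2 = 5776 ≡ 658 (mod 853)
772^16 = (772^8)^2 ≡ 658^2 = 432964 ≡ 493 (mod 853)
772^32 = (772^16)^2 ≡ 493^2 = 243049 ≡ 797 (mod 853)
772^55 = 772^32 · 772^16 · 772^4 · 772^2 · 772^1 ≡ 797 · 493 · 76 · 590 · 772 ≡ 481 (mod 853).

481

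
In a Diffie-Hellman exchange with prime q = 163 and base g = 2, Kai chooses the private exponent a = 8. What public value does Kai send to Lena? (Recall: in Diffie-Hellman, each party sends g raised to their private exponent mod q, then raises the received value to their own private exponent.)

93

Public value = 2^8 mod 163.
2^1 ≡ 2 (mod 163)
2^2 = (2^1)^2 ≡ 2^2 = 4 ≡ 4 (mod 163)
2^4 = (2^2)^2 ≡ 4^2 = 16 ≡ 16 (mod 163)
2^8 = (2^4)^2 ≡ 16^2 = 256 ≡ 93 (mod 163)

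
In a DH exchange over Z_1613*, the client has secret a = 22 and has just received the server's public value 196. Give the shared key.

856

Shared key K = 196^22 mod 1613.
196^1 ≡ 196 (mod 1613)
196^2 = (196^1)^2 ≡ 196^2 = 38416 ≡ 1317 (mod 1613)
196^4 = (196^2)^2 ≡ 1317^2 = 1734489 ≡ 514 (mod 1613)
196^8 = (196^4)^2 ≡ 514^2 = 264196 ≡ 1277 (mod 1613)
196^16 = (196^8)^2 ≡ 1277^2 = 1630729 ≡ 1599 (mod 1613)
196^22 = 196^16 · 196^4 · 196^2 ≡ 1599 · 514 · 1317 ≡ 856 (mod 1613).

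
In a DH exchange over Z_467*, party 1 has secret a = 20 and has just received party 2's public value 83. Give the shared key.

Shared key K = 83^20 mod 467.
83^1 ≡ 83 (mod 467)
83^2 = (83^1)^2 ≡ 83^2 = 6889 ≡ 351 (mod 467)
83^4 = (83^2)^2 ≡ 351^2 = 123201 ≡ 380 (mod 467)
83^8 = (83^4)^2 ≡ 380^2 = 144400 ≡ 97 (mod 467)
83^16 = (83^8)^2 ≡ 97^2 = 9409 ≡ 69 (mod 467)
83^20 = 83^16 · 83^4 ≡ 69 · 380 ≡ 68 (mod 467).

68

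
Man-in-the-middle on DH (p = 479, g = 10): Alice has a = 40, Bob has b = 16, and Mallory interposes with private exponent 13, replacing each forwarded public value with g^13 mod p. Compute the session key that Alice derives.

161

Alice receives Mallory's public value M = 10^13 mod 479 instead of the honest one.
10^1 ≡ 10 (mod 479)
10^2 = (10^1)^2 ≡ 10^2 = 100 ≡ 100 (mod 479)
10^4 = (10^2)^2 ≡ 100^2 = 10000 ≡ 420 (mod 479)
10^8 = (10^4)^2 ≡ 420^2 = 176400 ≡ 128 (mod 479)
10^13 = 10^8 · 10^4 · 10^1 ≡ 128 · 420 · 10 ≡ 162 (mod 479).
So M = 162. Alice computes K = M^40 mod 479.
162^1 ≡ 162 (mod 479)
162^2 = (162^1)^2 ≡ 162^2 = 26244 ≡ 378 (mod 479)
162^4 = (162^2)^2 ≡ 378^2 = 142884 ≡ 142 (mod 479)
162^8 = (162^4)^2 ≡ 142^2 = 20164 ≡ 46 (mod 479)
162^16 = (162^8)^2 ≡ 46^2 = 2116 ≡ 200 (mod 479)
162^32 = (162^16)^2 ≡ 200^2 = 40000 ≡ 243 (mod 479)
162^40 = 162^32 · 162^8 ≡ 243 · 46 ≡ 161 (mod 479).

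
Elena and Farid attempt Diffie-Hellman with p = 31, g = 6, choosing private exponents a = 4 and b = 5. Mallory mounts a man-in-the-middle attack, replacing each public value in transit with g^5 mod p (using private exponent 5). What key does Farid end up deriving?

Farid receives Mallory's public value M = 6^5 mod 31 instead of the honest one.
6^1 ≡ 6 (mod 31)
6^2 = (6^1)^2 ≡ 6^2 = 36 ≡ 5 (mod 31)
6^4 = (6^2)^2 ≡ 5^2 = 25 ≡ 25 (mod 31)
6^5 = 6^4 · 6^1 ≡ 25 · 6 ≡ 26 (mod 31).
So M = 26. Farid computes K = M^5 mod 31.
26^1 ≡ 26 (mod 31)
26^2 = (26^1)^2 ≡ 26^2 = 676 ≡ 25 (mod 31)
26^4 = (26^2)^2 ≡ 25^2 = 625 ≡ 5 (mod 31)
26^5 = 26^4 · 26^1 ≡ 5 · 26 ≡ 6 (mod 31).

6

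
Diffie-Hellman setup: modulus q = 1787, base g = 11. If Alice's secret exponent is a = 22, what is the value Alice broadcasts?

634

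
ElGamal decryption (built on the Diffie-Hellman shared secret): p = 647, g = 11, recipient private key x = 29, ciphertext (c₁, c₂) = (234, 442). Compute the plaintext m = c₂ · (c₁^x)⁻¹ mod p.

337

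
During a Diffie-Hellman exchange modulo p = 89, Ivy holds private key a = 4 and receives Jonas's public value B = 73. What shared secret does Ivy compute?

32

Shared key K = 73^4 mod 89.
73^1 ≡ 73 (mod 89)
73^2 = (73^1)^2 ≡ 73^2 = 5329 ≡ 78 (mod 89)
73^4 = (73^2)^2 ≡ 78^2 = 6084 ≡ 32 (mod 89)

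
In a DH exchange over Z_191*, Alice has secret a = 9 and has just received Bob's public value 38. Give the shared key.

14

Shared key K = 38^9 mod 191.
38^1 ≡ 38 (mod 191)
38^2 = (38^1)^2 ≡ 38^2 = 1444 ≡ 107 (mod 191)
38^4 = (38^2)^2 ≡ 107^2 = 11449 ≡ 180 (mod 191)
38^8 = (38^4)^2 ≡ 180^2 = 32400 ≡ 121 (mod 191)
38^9 = 38^8 · 38^1 ≡ 121 · 38 ≡ 14 (mod 191).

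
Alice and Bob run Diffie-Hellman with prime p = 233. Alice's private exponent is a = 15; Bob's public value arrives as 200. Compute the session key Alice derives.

52

Shared key K = 200^15 mod 233.
200^1 ≡ 200 (mod 233)
200^2 = (200^1)^2 ≡ 200^2 = 40000 ≡ 157 (mod 233)
200^4 = (200^2)^2 ≡ 157^2 = 24649 ≡ 184 (mod 233)
200^8 = (200^4)^2 ≡ 184^2 = 33856 ≡ 71 (mod 233)
200^15 = 200^8 · 200^4 · 200^2 · 200^1 ≡ 71 · 184 · 157 · 200 ≡ 52 (mod 233).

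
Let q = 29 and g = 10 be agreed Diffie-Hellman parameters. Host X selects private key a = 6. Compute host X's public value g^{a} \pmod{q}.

Public value = 10^{6} \pmod{29}.
10^1 ≡ 10 (mod 29)
10^2 = (10^1)^2 ≡ 10^2 = 100 ≡ 13 (mod 29)
10^4 = (10^2)^2 ≡ 13^2 = 169 ≡ 24 (mod 29)
10^6 = 10^4 · 10^2 ≡ 24 · 13 ≡ 22 (mod 29).

22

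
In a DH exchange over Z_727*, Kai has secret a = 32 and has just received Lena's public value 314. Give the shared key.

Shared key K = 314^32 mod 727.
314^1 ≡ 314 (mod 727)
314^2 = (314^1)^2 ≡ 314^2 = 98596 ≡ 451 (mod 727)
314^4 = (314^2)^2 ≡ 451^2 = 203401 ≡ 568 (mod 727)
314^8 = (314^4)^2 ≡ 568^2 = 322624 ≡ 563 (mod 727)
314^16 = (314^8)^2 ≡ 563^2 = 316969 ≡ 724 (mod 727)
314^32 = (314^16)^2 ≡ 724^2 = 524176 ≡ 9 (mod 727)

9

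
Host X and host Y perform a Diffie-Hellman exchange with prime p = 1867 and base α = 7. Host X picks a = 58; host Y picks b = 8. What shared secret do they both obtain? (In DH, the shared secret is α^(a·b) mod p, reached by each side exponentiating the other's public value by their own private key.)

933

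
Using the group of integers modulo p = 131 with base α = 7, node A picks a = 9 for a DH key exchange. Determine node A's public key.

105

Public value = 7^9 (mod 131).
7^1 ≡ 7 (mod 131)
7^2 = (7^1)^2 ≡ 7^2 = 49 ≡ 49 (mod 131)
7^4 = (7^2)^2 ≡ 49^2 = 2401 ≡ 43 (mod 131)
7^8 = (7^4)^2 ≡ 43^2 = 1849 ≡ 15 (mod 131)
7^9 = 7^8 · 7^1 ≡ 15 · 7 ≡ 105 (mod 131).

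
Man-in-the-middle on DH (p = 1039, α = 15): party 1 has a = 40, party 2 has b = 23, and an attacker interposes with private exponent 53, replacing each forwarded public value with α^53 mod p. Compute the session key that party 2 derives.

336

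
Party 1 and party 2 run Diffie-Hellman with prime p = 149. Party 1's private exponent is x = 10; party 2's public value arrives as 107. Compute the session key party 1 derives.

Shared key K = 107^10 mod 149.
107^1 ≡ 107 (mod 149)
107^2 = (107^1)^2 ≡ 107^2 = 11449 ≡ 125 (mod 149)
107^4 = (107^2)^2 ≡ 125^2 = 15625 ≡ 129 (mod 149)
107^8 = (107^4)^2 ≡ 129^2 = 16641 ≡ 102 (mod 149)
107^10 = 107^8 · 107^2 ≡ 102 · 125 ≡ 85 (mod 149).

85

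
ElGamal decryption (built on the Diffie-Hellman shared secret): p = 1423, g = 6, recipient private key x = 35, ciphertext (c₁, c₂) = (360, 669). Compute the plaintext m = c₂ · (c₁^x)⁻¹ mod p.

Shared mask s = c₁^x mod p = 360^35 mod 1423.
360^1 ≡ 360 (mod 1423)
360^2 = (360^1)^2 ≡ 360^2 = 129600 ≡ 107 (mod 1423)
360^4 = (360^2)^2 ≡ 107^2 = 11449 ≡ 65 (mod 1423)
360^8 = (360^4)^2 ≡ 65^2 = 4225 ≡ 1379 (mod 1423)
360^16 = (360^8)^2 ≡ 1379^2 = 1901641 ≡ 513 (mod 1423)
360^32 = (360^16)^2 ≡ 513^2 = 263169 ≡ 1337 (mod 1423)
360^35 = 360^32 · 360^2 · 360^1 ≡ 1337 · 107 · 360 ≡ 24 (mod 1423).
So s = 24; s⁻¹ ≡ 1008 (mod 1423).
m = c₂ · s⁻¹ mod 1423 = 669 · 1008 mod 1423 = 1273.

1273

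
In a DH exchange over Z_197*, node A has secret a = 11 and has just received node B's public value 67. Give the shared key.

Shared key K = 67^11 mod 197.
67^1 ≡ 67 (mod 197)
67^2 = (67^1)^2 ≡ 67^2 = 4489 ≡ 155 (mod 197)
67^4 = (67^2)^2 ≡ 155^2 = 24025 ≡ 188 (mod 197)
67^8 = (67^4)^2 ≡ 188^2 = 35344 ≡ 81 (mod 197)
67^11 = 67^8 · 67^2 · 67^1 ≡ 81 · 155 · 67 ≡ 192 (mod 197).

192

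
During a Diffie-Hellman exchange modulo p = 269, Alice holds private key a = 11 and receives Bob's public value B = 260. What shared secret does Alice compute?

Shared key K = 260^11 mod 269.
260^1 ≡ 260 (mod 269)
260^2 = (260^1)^2 ≡ 260^2 = 67600 ≡ 81 (mod 269)
260^4 = (260^2)^2 ≡ 81^2 = 6561 ≡ 105 (mod 269)
260^8 = (260^4)^2 ≡ 105^2 = 11025 ≡ 265 (mod 269)
260^11 = 260^8 · 260^2 · 260^1 ≡ 265 · 81 · 260 ≡ 226 (mod 269).

226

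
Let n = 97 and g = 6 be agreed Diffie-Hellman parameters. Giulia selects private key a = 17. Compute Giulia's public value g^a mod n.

Public value = 6^17 mod 97.
6^1 ≡ 6 (mod 97)
6^2 = (6^1)^2 ≡ 6^2 = 36 ≡ 36 (mod 97)
6^4 = (6^2)^2 ≡ 36^2 = 1296 ≡ 35 (mod 97)
6^8 = (6^4)^2 ≡ 35^2 = 1225 ≡ 61 (mod 97)
6^16 = (6^8)^2 ≡ 61^2 = 3721 ≡ 35 (mod 97)
6^17 = 6^16 · 6^1 ≡ 35 · 6 ≡ 16 (mod 97).

16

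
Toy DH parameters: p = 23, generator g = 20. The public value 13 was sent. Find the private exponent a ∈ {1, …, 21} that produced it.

16

Try successive powers of 20 modulo 23:
20^1 ≡ 20
20^2 ≡ 9
20^3 ≡ 19
20^4 ≡ 12
20^5 ≡ 10
20^6 ≡ 16
20^7 ≡ 21
20^8 ≡ 6
20^9 ≡ 5
20^10 ≡ 8
20^11 ≡ 22
20^12 ≡ 3
20^13 ≡ 14
20^14 ≡ 4
20^15 ≡ 11
20^16 ≡ 13
Found: a = 16.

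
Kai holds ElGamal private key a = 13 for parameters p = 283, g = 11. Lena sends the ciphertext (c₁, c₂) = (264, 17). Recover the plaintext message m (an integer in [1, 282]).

Shared mask s = c₁^a mod p = 264^13 mod 283.
264^1 ≡ 264 (mod 283)
264^2 = (264^1)^2 ≡ 264^2 = 69696 ≡ 78 (mod 283)
264^4 = (264^2)^2 ≡ 78^2 = 6084 ≡ 141 (mod 283)
264^8 = (264^4)^2 ≡ 141^2 = 19881 ≡ 71 (mod 283)
264^13 = 264^8 · 264^4 · 264^1 ≡ 71 · 141 · 264 ≡ 250 (mod 283).
So s = 250; s⁻¹ ≡ 60 (mod 283).
m = c₂ · s⁻¹ mod 283 = 17 · 60 mod 283 = 171.

171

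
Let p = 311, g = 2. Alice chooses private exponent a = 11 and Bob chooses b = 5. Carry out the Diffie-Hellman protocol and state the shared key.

Bob sends B = g^b mod p = 2^5 mod 311.
2^1 ≡ 2 (mod 311)
2^2 = (2^1)^2 ≡ 2^2 = 4 ≡ 4 (mod 311)
2^4 = (2^2)^2 ≡ 4^2 = 16 ≡ 16 (mod 311)
2^5 = 2^4 · 2^1 ≡ 16 · 2 ≡ 32 (mod 311).
So B = 32. Alice then computes K = B^a mod p = 32^11 mod 311.
32^1 ≡ 32 (mod 311)
32^2 = (32^1)^2 ≡ 32^2 = 1024 ≡ 91 (mod 311)
32^4 = (32^2)^2 ≡ 91^2 = 8281 ≡ 195 (mod 311)
32^8 = (32^4)^2 ≡ 195^2 = 38025 ≡ 83 (mod 311)
32^11 = 32^8 · 32^2 · 32^1 ≡ 83 · 91 · 32 ≡ 49 (mod 311).

49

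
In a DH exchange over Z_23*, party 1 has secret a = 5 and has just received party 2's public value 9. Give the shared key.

Shared key K = 9^5 mod 23.
9^1 ≡ 9 (mod 23)
9^2 = (9^1)^2 ≡ 9^2 = 81 ≡ 12 (mod 23)
9^4 = (9^2)^2 ≡ 12^2 = 144 ≡ 6 (mod 23)
9^5 = 9^4 · 9^1 ≡ 6 · 9 ≡ 8 (mod 23).

8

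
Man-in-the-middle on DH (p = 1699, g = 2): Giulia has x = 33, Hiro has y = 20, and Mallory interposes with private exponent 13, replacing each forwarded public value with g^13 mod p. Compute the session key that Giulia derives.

785

Giulia receives Mallory's public value M = 2^13 mod 1699 instead of the honest one.
2^1 ≡ 2 (mod 1699)
2^2 = (2^1)^2 ≡ 2^2 = 4 ≡ 4 (mod 1699)
2^4 = (2^2)^2 ≡ 4^2 = 16 ≡ 16 (mod 1699)
2^8 = (2^4)^2 ≡ 16^2 = 256 ≡ 256 (mod 1699)
2^13 = 2^8 · 2^4 · 2^1 ≡ 256 · 16 · 2 ≡ 1396 (mod 1699).
So M = 1396. Giulia computes K = M^33 mod 1699.
1396^1 ≡ 1396 (mod 1699)
1396^2 = (1396^1)^2 ≡ 1396^2 = 1948816 ≡ 63 (mod 1699)
1396^4 = (1396^2)^2 ≡ 63^2 = 3969 ≡ 571 (mod 1699)
1396^8 = (1396^4)^2 ≡ 571^2 = 326041 ≡ 1532 (mod 1699)
1396^16 = (1396^8)^2 ≡ 1532^2 = 2347024 ≡ 705 (mod 1699)
1396^32 = (1396^16)^2 ≡ 705^2 = 497025 ≡ 917 (mod 1699)
1396^33 = 1396^32 · 1396^1 ≡ 917 · 1396 ≡ 785 (mod 1699).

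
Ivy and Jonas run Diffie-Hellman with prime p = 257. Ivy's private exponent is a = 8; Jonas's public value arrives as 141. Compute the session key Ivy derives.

32

Shared key K = 141^8 mod 257.
141^1 ≡ 141 (mod 257)
141^2 = (141^1)^2 ≡ 141^2 = 19881 ≡ 92 (mod 257)
141^4 = (141^2)^2 ≡ 92^2 = 8464 ≡ 240 (mod 257)
141^8 = (141^4)^2 ≡ 240^2 = 57600 ≡ 32 (mod 257)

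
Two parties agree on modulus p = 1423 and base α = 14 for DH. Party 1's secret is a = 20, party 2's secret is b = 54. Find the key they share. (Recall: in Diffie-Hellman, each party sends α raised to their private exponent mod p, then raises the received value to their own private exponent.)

331

Party 1 sends A = α^a mod p = 14^20 mod 1423.
14^1 ≡ 14 (mod 1423)
14^2 = (14^1)^2 ≡ 14^2 = 196 ≡ 196 (mod 1423)
14^4 = (14^2)^2 ≡ 196^2 = 38416 ≡ 1418 (mod 1423)
14^8 = (14^4)^2 ≡ 1418^2 = 2010724 ≡ 25 (mod 1423)
14^16 = (14^8)^2 ≡ 25^2 = 625 ≡ 625 (mod 1423)
14^20 = 14^16 · 14^4 ≡ 625 · 1418 ≡ 1144 (mod 1423).
So A = 1144. Party 2 then computes K = A^b mod p = 1144^54 mod 1423.
1144^1 ≡ 1144 (mod 1423)
1144^2 = (1144^1)^2 ≡ 1144^2 = 1308736 ≡ 999 (mod 1423)
1144^4 = (1144^2)^2 ≡ 999^2 = 998001 ≡ 478 (mod 1423)
1144^8 = (1144^4)^2 ≡ 478^2 = 228484 ≡ 804 (mod 1423)
1144^16 = (1144^8)^2 ≡ 804^2 = 646416 ≡ 374 (mod 1423)
1144^32 = (1144^16)^2 ≡ 374^2 = 139876 ≡ 422 (mod 1423)
1144^54 = 1144^32 · 1144^16 · 1144^4 · 1144^2 ≡ 422 · 374 · 478 · 999 ≡ 331 (mod 1423).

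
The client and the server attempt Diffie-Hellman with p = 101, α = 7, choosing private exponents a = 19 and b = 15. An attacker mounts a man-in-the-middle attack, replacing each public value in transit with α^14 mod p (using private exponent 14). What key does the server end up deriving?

65

The server receives an attacker's public value M = 7^14 mod 101 instead of the honest one.
7^1 ≡ 7 (mod 101)
7^2 = (7^1)^2 ≡ 7^2 = 49 ≡ 49 (mod 101)
7^4 = (7^2)^2 ≡ 49^2 = 2401 ≡ 78 (mod 101)
7^8 = (7^4)^2 ≡ 78^2 = 6084 ≡ 24 (mod 101)
7^14 = 7^8 · 7^4 · 7^2 ≡ 24 · 78 · 49 ≡ 20 (mod 101).
So M = 20. The server computes K = M^15 mod 101.
20^1 ≡ 20 (mod 101)
20^2 = (20^1)^2 ≡ 20^2 = 400 ≡ 97 (mod 101)
20^4 = (20^2)^2 ≡ 97^2 = 9409 ≡ 16 (mod 101)
20^8 = (20^4)^2 ≡ 16^2 = 256 ≡ 54 (mod 101)
20^15 = 20^8 · 20^4 · 20^2 · 20^1 ≡ 54 · 16 · 97 · 20 ≡ 65 (mod 101).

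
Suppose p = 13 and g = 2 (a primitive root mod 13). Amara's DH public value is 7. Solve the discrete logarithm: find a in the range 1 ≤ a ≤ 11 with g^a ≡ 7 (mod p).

11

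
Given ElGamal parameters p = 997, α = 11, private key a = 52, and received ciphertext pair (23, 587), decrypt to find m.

Shared mask s = c₁^a mod p = 23^52 mod 997.
23^1 ≡ 23 (mod 997)
23^2 = (23^1)^2 ≡ 23^2 = 529 ≡ 529 (mod 997)
23^4 = (23^2)^2 ≡ 529^2 = 279841 ≡ 681 (mod 997)
23^8 = (23^4)^2 ≡ 681^2 = 463761 ≡ 156 (mod 997)
23^16 = (23^8)^2 ≡ 156^2 = 24336 ≡ 408 (mod 997)
23^32 = (23^16)^2 ≡ 408^2 = 166464 ≡ 962 (mod 997)
23^52 = 23^32 · 23^16 · 23^4 ≡ 962 · 408 · 681 ≡ 58 (mod 997).
So s = 58; s⁻¹ ≡ 361 (mod 997).
m = c₂ · s⁻¹ mod 997 = 587 · 361 mod 997 = 543.

543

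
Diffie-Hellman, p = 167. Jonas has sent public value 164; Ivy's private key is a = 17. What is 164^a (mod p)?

Shared key K = 164^17 mod 167.
164^1 ≡ 164 (mod 167)
164^2 = (164^1)^2 ≡ 164^2 = 26896 ≡ 9 (mod 167)
164^4 = (164^2)^2 ≡ 9^2 = 81 ≡ 81 (mod 167)
164^8 = (164^4)^2 ≡ 81^2 = 6561 ≡ 48 (mod 167)
164^16 = (164^8)^2 ≡ 48^2 = 2304 ≡ 133 (mod 167)
164^17 = 164^16 · 164^1 ≡ 133 · 164 ≡ 102 (mod 167).

102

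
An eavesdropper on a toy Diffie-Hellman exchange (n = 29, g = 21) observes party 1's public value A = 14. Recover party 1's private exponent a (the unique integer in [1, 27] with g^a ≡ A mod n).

Try successive powers of 21 modulo 29:
21^1 ≡ 21
21^2 ≡ 6
21^3 ≡ 10
21^4 ≡ 7
21^5 ≡ 2
21^6 ≡ 13
21^7 ≡ 12
21^8 ≡ 20
21^9 ≡ 14
Found: a = 9.

9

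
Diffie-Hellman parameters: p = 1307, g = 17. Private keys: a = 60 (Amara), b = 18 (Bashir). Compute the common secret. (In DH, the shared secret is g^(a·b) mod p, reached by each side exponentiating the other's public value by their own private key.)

Bashir sends B = g^b mod p = 17^18 mod 1307.
17^1 ≡ 17 (mod 1307)
17^2 = (17^1)^2 ≡ 17^2 = 289 ≡ 289 (mod 1307)
17^4 = (17^2)^2 ≡ 289^2 = 83521 ≡ 1180 (mod 1307)
17^8 = (17^4)^2 ≡ 1180^2 = 1392400 ≡ 445 (mod 1307)
17^16 = (17^8)^2 ≡ 445^2 = 198025 ≡ 668 (mod 1307)
17^18 = 17^16 · 17^2 ≡ 668 · 289 ≡ 923 (mod 1307).
So B = 923. Amara then computes K = B^a mod p = 923^60 mod 1307.
923^1 ≡ 923 (mod 1307)
923^2 = (923^1)^2 ≡ 923^2 = 851929 ≡ 1072 (mod 1307)
923^4 = (923^2)^2 ≡ 1072^2 = 1149184 ≡ 331 (mod 1307)
923^8 = (923^4)^2 ≡ 331^2 = 109561 ≡ 1080 (mod 1307)
923^16 = (923^8)^2 ≡ 1080^2 = 1166400 ≡ 556 (mod 1307)
923^32 = (923^16)^2 ≡ 556^2 = 309136 ≡ 684 (mod 1307)
923^60 = 923^32 · 923^16 · 923^8 · 923^4 ≡ 684 · 556 · 1080 · 331 ≡ 142 (mod 1307).

142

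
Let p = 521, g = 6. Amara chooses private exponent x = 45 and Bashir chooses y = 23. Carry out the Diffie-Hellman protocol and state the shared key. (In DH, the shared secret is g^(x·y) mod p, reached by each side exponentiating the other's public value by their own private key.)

187

Amara sends A = g^x mod p = 6^45 mod 521.
6^1 ≡ 6 (mod 521)
6^2 = (6^1)^2 ≡ 6^2 = 36 ≡ 36 (mod 521)
6^4 = (6^2)^2 ≡ 36^2 = 1296 ≡ 254 (mod 521)
6^8 = (6^4)^2 ≡ 254^2 = 64516 ≡ 433 (mod 521)
6^16 = (6^8)^2 ≡ 433^2 = 187489 ≡ 450 (mod 521)
6^32 = (6^16)^2 ≡ 450^2 = 202500 ≡ 352 (mod 521)
6^45 = 6^32 · 6^8 · 6^4 · 6^1 ≡ 352 · 433 · 254 · 6 ≡ 386 (mod 521).
So A = 386. Bashir then computes K = A^y mod p = 386^23 mod 521.
386^1 ≡ 386 (mod 521)
386^2 = (386^1)^2 ≡ 386^2 = 148996 ≡ 511 (mod 521)
386^4 = (386^2)^2 ≡ 511^2 = 261121 ≡ 100 (mod 521)
386^8 = (386^4)^2 ≡ 100^2 = 10000 ≡ 101 (mod 521)
386^16 = (386^8)^2 ≡ 101^2 = 10201 ≡ 302 (mod 521)
386^23 = 386^16 · 386^4 · 386^2 · 386^1 ≡ 302 · 100 · 511 · 386 ≡ 187 (mod 521).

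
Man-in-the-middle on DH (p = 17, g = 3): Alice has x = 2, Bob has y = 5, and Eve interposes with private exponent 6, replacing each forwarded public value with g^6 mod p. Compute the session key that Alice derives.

4

Alice receives Eve's public value M = 3^6 mod 17 instead of the honest one.
3^1 ≡ 3 (mod 17)
3^2 = (3^1)^2 ≡ 3^2 = 9 ≡ 9 (mod 17)
3^4 = (3^2)^2 ≡ 9^2 = 81 ≡ 13 (mod 17)
3^6 = 3^4 · 3^2 ≡ 13 · 9 ≡ 15 (mod 17).
So M = 15. Alice computes K = M^2 mod 17.
15^1 ≡ 15 (mod 17)
15^2 = (15^1)^2 ≡ 15^2 = 225 ≡ 4 (mod 17)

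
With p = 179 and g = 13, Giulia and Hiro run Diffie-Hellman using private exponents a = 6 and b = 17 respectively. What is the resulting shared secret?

125

Hiro sends B = g^b mod p = 13^17 mod 179.
13^1 ≡ 13 (mod 179)
13^2 = (13^1)^2 ≡ 13^2 = 169 ≡ 169 (mod 179)
13^4 = (13^2)^2 ≡ 169^2 = 28561 ≡ 100 (mod 179)
13^8 = (13^4)^2 ≡ 100^2 = 10000 ≡ 155 (mod 179)
13^16 = (13^8)^2 ≡ 155^2 = 24025 ≡ 39 (mod 179)
13^17 = 13^16 · 13^1 ≡ 39 · 13 ≡ 149 (mod 179).
So B = 149. Giulia then computes K = B^a mod p = 149^6 mod 179.
149^1 ≡ 149 (mod 179)
149^2 = (149^1)^2 ≡ 149^2 = 22201 ≡ 5 (mod 179)
149^4 = (149^2)^2 ≡ 5^2 = 25 ≡ 25 (mod 179)
149^6 = 149^4 · 149^2 ≡ 25 · 5 ≡ 125 (mod 179).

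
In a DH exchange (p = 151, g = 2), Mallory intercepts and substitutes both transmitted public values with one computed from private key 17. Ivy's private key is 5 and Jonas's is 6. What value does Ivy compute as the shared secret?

118

Ivy receives Mallory's public value M = 2^17 mod 151 instead of the honest one.
2^1 ≡ 2 (mod 151)
2^2 = (2^1)^2 ≡ 2^2 = 4 ≡ 4 (mod 151)
2^4 = (2^2)^2 ≡ 4^2 = 16 ≡ 16 (mod 151)
2^8 = (2^4)^2 ≡ 16^2 = 256 ≡ 105 (mod 151)
2^16 = (2^8)^2 ≡ 105^2 = 11025 ≡ 2 (mod 151)
2^17 = 2^16 · 2^1 ≡ 2 · 2 ≡ 4 (mod 151).
So M = 4. Ivy computes K = M^5 mod 151.
4^1 ≡ 4 (mod 151)
4^2 = (4^1)^2 ≡ 4^2 = 16 ≡ 16 (mod 151)
4^4 = (4^2)^2 ≡ 16^2 = 256 ≡ 105 (mod 151)
4^5 = 4^4 · 4^1 ≡ 105 · 4 ≡ 118 (mod 151).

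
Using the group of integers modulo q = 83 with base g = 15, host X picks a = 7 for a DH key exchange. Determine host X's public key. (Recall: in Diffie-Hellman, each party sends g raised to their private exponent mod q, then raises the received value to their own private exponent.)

Public value = 15^7 mod 83.
15^1 ≡ 15 (mod 83)
15^2 = (15^1)^2 ≡ 15^2 = 225 ≡ 59 (mod 83)
15^4 = (15^2)^2 ≡ 59^2 = 3481 ≡ 78 (mod 83)
15^7 = 15^4 · 15^2 · 15^1 ≡ 78 · 59 · 15 ≡ 57 (mod 83).

57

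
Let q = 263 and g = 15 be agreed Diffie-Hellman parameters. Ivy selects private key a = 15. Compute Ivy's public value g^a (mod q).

30

Public value = 15^15 (mod 263).
15^1 ≡ 15 (mod 263)
15^2 = (15^1)^2 ≡ 15^2 = 225 ≡ 225 (mod 263)
15^4 = (15^2)^2 ≡ 225^2 = 50625 ≡ 129 (mod 263)
15^8 = (15^4)^2 ≡ 129^2 = 16641 ≡ 72 (mod 263)
15^15 = 15^8 · 15^4 · 15^2 · 15^1 ≡ 72 · 129 · 225 · 15 ≡ 30 (mod 263).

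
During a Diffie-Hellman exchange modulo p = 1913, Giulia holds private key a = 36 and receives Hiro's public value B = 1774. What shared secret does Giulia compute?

Shared key K = 1774^36 mod 1913.
1774^1 ≡ 1774 (mod 1913)
1774^2 = (1774^1)^2 ≡ 1774^2 = 3147076 ≡ 191 (mod 1913)
1774^4 = (1774^2)^2 ≡ 191^2 = 36481 ≡ 134 (mod 1913)
1774^8 = (1774^4)^2 ≡ 134^2 = 17956 ≡ 739 (mod 1913)
1774^16 = (1774^8)^2 ≡ 739^2 = 546121 ≡ 916 (mod 1913)
1774^32 = (1774^16)^2 ≡ 916^2 = 839056 ≡ 1162 (mod 1913)
1774^36 = 1774^32 · 1774^4 ≡ 1162 · 134 ≡ 755 (mod 1913).

755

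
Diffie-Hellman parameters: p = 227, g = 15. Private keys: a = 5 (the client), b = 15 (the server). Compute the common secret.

191

The server sends B = g^b mod p = 15^15 mod 227.
15^1 ≡ 15 (mod 227)
15^2 = (15^1)^2 ≡ 15^2 = 225 ≡ 225 (mod 227)
15^4 = (15^2)^2 ≡ 225^2 = 50625 ≡ 4 (mod 227)
15^8 = (15^4)^2 ≡ 4^2 = 16 ≡ 16 (mod 227)
15^15 = 15^8 · 15^4 · 15^2 · 15^1 ≡ 16 · 4 · 225 · 15 ≡ 123 (mod 227).
So B = 123. The client then computes K = B^a mod p = 123^5 mod 227.
123^1 ≡ 123 (mod 227)
123^2 = (123^1)^2 ≡ 123^2 = 15129 ≡ 147 (mod 227)
123^4 = (123^2)^2 ≡ 147^2 = 21609 ≡ 44 (mod 227)
123^5 = 123^4 · 123^1 ≡ 44 · 123 ≡ 191 (mod 227).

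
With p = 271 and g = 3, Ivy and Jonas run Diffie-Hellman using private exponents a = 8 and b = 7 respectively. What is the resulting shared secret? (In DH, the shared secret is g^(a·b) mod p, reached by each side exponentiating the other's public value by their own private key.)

87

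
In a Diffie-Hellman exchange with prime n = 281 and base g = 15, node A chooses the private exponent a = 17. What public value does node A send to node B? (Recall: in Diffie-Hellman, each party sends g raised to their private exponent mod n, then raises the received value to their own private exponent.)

Public value = 15^17 mod 281.
15^1 ≡ 15 (mod 281)
15^2 = (15^1)^2 ≡ 15^2 = 225 ≡ 225 (mod 281)
15^4 = (15^2)^2 ≡ 225^2 = 50625 ≡ 45 (mod 281)
15^8 = (15^4)^2 ≡ 45^2 = 2025 ≡ 58 (mod 281)
15^16 = (15^8)^2 ≡ 58^2 = 3364 ≡ 273 (mod 281)
15^17 = 15^16 · 15^1 ≡ 273 · 15 ≡ 161 (mod 281).

161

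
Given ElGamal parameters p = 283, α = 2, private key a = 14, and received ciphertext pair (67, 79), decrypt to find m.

43

Shared mask s = c₁^a mod p = 67^14 mod 283.
67^1 ≡ 67 (mod 283)
67^2 = (67^1)^2 ≡ 67^2 = 4489 ≡ 244 (mod 283)
67^4 = (67^2)^2 ≡ 244^2 = 59536 ≡ 106 (mod 283)
67^8 = (67^4)^2 ≡ 106^2 = 11236 ≡ 199 (mod 283)
67^14 = 67^8 · 67^4 · 67^2 ≡ 199 · 106 · 244 ≡ 15 (mod 283).
So s = 15; s⁻¹ ≡ 151 (mod 283).
m = c₂ · s⁻¹ mod 283 = 79 · 151 mod 283 = 43.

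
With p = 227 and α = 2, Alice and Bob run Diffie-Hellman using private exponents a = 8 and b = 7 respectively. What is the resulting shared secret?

121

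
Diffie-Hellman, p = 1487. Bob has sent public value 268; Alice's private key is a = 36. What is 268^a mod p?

459

Shared key K = 268^36 mod 1487.
268^1 ≡ 268 (mod 1487)
268^2 = (268^1)^2 ≡ 268^2 = 71824 ≡ 448 (mod 1487)
268^4 = (268^2)^2 ≡ 448^2 = 200704 ≡ 1446 (mod 1487)
268^8 = (268^4)^2 ≡ 1446^2 = 2090916 ≡ 194 (mod 1487)
268^16 = (268^8)^2 ≡ 194^2 = 37636 ≡ 461 (mod 1487)
268^32 = (268^16)^2 ≡ 461^2 = 212521 ≡ 1367 (mod 1487)
268^36 = 268^32 · 268^4 ≡ 1367 · 1446 ≡ 459 (mod 1487).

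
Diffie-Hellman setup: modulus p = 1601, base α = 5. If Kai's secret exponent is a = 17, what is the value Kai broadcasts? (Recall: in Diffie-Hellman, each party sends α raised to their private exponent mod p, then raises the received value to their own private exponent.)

204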